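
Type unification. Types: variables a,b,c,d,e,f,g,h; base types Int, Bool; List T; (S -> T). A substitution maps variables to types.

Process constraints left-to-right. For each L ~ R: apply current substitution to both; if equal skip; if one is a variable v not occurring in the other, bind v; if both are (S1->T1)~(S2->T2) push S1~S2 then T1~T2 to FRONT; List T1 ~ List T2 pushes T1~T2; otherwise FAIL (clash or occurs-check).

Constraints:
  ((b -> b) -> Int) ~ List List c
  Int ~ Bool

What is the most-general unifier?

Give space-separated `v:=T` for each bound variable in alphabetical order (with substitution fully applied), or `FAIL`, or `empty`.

Answer: FAIL

Derivation:
step 1: unify ((b -> b) -> Int) ~ List List c  [subst: {-} | 1 pending]
  clash: ((b -> b) -> Int) vs List List c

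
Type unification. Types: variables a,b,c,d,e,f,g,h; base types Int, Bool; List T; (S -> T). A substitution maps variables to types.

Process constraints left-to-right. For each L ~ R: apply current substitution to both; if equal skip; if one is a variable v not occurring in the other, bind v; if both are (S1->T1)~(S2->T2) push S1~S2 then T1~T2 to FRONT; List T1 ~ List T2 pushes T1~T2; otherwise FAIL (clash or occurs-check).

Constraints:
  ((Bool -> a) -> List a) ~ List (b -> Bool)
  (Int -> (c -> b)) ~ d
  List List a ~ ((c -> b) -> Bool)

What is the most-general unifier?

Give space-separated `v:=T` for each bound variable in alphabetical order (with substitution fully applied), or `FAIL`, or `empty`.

step 1: unify ((Bool -> a) -> List a) ~ List (b -> Bool)  [subst: {-} | 2 pending]
  clash: ((Bool -> a) -> List a) vs List (b -> Bool)

Answer: FAIL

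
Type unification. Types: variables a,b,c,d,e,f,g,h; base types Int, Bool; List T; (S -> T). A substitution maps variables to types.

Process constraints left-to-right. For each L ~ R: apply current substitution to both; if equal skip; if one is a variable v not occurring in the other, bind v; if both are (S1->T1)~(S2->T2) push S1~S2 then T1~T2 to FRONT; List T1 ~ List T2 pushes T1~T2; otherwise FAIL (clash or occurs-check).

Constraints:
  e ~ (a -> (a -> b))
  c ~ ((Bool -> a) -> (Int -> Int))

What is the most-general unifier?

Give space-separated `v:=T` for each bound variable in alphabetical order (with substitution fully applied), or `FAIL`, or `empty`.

Answer: c:=((Bool -> a) -> (Int -> Int)) e:=(a -> (a -> b))

Derivation:
step 1: unify e ~ (a -> (a -> b))  [subst: {-} | 1 pending]
  bind e := (a -> (a -> b))
step 2: unify c ~ ((Bool -> a) -> (Int -> Int))  [subst: {e:=(a -> (a -> b))} | 0 pending]
  bind c := ((Bool -> a) -> (Int -> Int))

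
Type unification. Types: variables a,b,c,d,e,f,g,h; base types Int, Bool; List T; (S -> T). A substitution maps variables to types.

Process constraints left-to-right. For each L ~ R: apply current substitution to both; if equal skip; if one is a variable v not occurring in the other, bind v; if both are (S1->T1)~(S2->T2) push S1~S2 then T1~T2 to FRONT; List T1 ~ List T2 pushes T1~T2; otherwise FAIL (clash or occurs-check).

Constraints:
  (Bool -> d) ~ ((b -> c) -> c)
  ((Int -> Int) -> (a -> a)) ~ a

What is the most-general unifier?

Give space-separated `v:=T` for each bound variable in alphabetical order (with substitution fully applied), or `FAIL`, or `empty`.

step 1: unify (Bool -> d) ~ ((b -> c) -> c)  [subst: {-} | 1 pending]
  -> decompose arrow: push Bool~(b -> c), d~c
step 2: unify Bool ~ (b -> c)  [subst: {-} | 2 pending]
  clash: Bool vs (b -> c)

Answer: FAIL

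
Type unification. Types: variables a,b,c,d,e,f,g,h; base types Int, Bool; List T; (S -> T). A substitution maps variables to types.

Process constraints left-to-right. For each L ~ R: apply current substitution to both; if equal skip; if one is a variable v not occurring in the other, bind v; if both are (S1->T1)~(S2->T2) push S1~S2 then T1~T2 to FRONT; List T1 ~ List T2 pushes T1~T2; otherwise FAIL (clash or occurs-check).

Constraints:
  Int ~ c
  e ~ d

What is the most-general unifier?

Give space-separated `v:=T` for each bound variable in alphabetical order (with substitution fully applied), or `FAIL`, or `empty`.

Answer: c:=Int e:=d

Derivation:
step 1: unify Int ~ c  [subst: {-} | 1 pending]
  bind c := Int
step 2: unify e ~ d  [subst: {c:=Int} | 0 pending]
  bind e := d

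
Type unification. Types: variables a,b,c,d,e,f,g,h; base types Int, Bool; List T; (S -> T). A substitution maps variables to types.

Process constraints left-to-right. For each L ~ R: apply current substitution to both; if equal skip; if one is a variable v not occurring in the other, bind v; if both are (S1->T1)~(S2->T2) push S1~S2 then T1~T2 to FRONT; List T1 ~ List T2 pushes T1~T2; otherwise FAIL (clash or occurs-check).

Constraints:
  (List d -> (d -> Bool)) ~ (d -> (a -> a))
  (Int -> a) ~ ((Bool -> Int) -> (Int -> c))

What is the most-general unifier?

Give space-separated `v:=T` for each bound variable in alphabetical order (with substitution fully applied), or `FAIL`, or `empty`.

Answer: FAIL

Derivation:
step 1: unify (List d -> (d -> Bool)) ~ (d -> (a -> a))  [subst: {-} | 1 pending]
  -> decompose arrow: push List d~d, (d -> Bool)~(a -> a)
step 2: unify List d ~ d  [subst: {-} | 2 pending]
  occurs-check fail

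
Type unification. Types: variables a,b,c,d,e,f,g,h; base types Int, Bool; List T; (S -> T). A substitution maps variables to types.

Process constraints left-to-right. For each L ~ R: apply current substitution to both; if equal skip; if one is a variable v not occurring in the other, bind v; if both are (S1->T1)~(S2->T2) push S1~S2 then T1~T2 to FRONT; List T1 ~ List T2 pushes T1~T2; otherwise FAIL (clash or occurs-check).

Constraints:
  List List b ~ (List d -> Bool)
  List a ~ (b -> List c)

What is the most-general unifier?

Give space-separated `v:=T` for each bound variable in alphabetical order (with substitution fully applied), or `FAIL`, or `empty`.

step 1: unify List List b ~ (List d -> Bool)  [subst: {-} | 1 pending]
  clash: List List b vs (List d -> Bool)

Answer: FAIL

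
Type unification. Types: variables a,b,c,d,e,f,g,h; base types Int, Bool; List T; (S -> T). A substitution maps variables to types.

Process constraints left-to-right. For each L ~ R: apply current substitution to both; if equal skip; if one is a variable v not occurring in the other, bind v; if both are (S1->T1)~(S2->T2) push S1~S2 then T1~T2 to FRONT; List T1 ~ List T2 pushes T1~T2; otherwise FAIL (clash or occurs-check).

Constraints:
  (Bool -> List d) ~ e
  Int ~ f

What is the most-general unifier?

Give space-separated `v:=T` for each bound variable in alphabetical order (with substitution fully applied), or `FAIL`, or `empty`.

step 1: unify (Bool -> List d) ~ e  [subst: {-} | 1 pending]
  bind e := (Bool -> List d)
step 2: unify Int ~ f  [subst: {e:=(Bool -> List d)} | 0 pending]
  bind f := Int

Answer: e:=(Bool -> List d) f:=Int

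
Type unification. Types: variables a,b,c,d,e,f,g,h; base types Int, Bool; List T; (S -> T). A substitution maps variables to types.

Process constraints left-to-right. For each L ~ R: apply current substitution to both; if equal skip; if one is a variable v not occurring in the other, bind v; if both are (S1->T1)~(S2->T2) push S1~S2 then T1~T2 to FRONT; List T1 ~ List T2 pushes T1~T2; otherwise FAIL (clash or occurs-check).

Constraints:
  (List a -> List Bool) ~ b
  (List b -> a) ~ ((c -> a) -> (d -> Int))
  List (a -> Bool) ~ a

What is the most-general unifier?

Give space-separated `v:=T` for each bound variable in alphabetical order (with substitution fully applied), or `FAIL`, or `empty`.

Answer: FAIL

Derivation:
step 1: unify (List a -> List Bool) ~ b  [subst: {-} | 2 pending]
  bind b := (List a -> List Bool)
step 2: unify (List (List a -> List Bool) -> a) ~ ((c -> a) -> (d -> Int))  [subst: {b:=(List a -> List Bool)} | 1 pending]
  -> decompose arrow: push List (List a -> List Bool)~(c -> a), a~(d -> Int)
step 3: unify List (List a -> List Bool) ~ (c -> a)  [subst: {b:=(List a -> List Bool)} | 2 pending]
  clash: List (List a -> List Bool) vs (c -> a)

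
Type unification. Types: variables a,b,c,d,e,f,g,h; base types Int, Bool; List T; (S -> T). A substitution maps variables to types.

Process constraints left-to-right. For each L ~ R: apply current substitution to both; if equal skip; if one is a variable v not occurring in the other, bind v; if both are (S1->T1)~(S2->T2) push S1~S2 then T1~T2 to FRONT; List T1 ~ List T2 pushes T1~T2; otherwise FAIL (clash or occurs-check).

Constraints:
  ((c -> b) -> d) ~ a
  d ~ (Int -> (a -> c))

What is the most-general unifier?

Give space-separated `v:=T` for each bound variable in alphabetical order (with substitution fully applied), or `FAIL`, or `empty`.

Answer: FAIL

Derivation:
step 1: unify ((c -> b) -> d) ~ a  [subst: {-} | 1 pending]
  bind a := ((c -> b) -> d)
step 2: unify d ~ (Int -> (((c -> b) -> d) -> c))  [subst: {a:=((c -> b) -> d)} | 0 pending]
  occurs-check fail: d in (Int -> (((c -> b) -> d) -> c))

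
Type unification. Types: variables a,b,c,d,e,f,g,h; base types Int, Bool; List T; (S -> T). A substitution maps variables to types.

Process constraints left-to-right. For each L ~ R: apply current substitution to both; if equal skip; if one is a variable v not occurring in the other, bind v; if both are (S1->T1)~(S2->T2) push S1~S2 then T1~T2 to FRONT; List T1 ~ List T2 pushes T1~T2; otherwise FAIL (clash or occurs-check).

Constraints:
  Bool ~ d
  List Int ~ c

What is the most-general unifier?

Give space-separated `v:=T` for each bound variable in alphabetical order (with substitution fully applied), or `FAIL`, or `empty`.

Answer: c:=List Int d:=Bool

Derivation:
step 1: unify Bool ~ d  [subst: {-} | 1 pending]
  bind d := Bool
step 2: unify List Int ~ c  [subst: {d:=Bool} | 0 pending]
  bind c := List Int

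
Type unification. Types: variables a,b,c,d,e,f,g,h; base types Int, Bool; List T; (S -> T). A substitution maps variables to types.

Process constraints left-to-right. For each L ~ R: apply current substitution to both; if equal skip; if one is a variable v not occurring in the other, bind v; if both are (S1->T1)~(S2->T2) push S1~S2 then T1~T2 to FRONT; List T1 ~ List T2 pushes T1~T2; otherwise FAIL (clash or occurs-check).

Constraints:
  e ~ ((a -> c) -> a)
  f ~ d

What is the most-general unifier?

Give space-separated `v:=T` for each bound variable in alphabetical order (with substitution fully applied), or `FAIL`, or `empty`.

step 1: unify e ~ ((a -> c) -> a)  [subst: {-} | 1 pending]
  bind e := ((a -> c) -> a)
step 2: unify f ~ d  [subst: {e:=((a -> c) -> a)} | 0 pending]
  bind f := d

Answer: e:=((a -> c) -> a) f:=d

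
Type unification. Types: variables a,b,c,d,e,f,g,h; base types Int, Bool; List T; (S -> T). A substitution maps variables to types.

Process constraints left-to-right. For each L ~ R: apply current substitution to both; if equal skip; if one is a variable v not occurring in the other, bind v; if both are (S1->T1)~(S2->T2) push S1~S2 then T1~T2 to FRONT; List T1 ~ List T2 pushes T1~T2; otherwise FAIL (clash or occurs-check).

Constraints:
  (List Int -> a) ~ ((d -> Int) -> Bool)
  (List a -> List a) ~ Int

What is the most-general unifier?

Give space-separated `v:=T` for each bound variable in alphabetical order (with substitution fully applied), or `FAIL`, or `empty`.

step 1: unify (List Int -> a) ~ ((d -> Int) -> Bool)  [subst: {-} | 1 pending]
  -> decompose arrow: push List Int~(d -> Int), a~Bool
step 2: unify List Int ~ (d -> Int)  [subst: {-} | 2 pending]
  clash: List Int vs (d -> Int)

Answer: FAIL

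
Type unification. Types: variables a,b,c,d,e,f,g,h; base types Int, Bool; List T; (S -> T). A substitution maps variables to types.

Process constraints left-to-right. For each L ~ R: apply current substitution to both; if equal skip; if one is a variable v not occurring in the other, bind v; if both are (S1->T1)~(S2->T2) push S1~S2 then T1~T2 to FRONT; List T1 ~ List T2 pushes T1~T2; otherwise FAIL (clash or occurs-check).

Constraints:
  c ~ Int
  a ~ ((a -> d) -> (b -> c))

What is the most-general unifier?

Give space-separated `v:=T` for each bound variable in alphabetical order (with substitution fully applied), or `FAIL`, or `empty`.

Answer: FAIL

Derivation:
step 1: unify c ~ Int  [subst: {-} | 1 pending]
  bind c := Int
step 2: unify a ~ ((a -> d) -> (b -> Int))  [subst: {c:=Int} | 0 pending]
  occurs-check fail: a in ((a -> d) -> (b -> Int))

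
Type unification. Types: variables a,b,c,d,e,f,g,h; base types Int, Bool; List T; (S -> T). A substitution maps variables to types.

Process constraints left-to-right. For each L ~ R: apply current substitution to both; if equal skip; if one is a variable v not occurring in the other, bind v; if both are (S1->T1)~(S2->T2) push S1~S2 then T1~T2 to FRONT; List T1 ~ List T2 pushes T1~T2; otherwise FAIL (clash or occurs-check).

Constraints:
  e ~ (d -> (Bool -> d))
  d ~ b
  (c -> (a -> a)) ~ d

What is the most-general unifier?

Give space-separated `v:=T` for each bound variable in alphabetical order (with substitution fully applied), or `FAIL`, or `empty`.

step 1: unify e ~ (d -> (Bool -> d))  [subst: {-} | 2 pending]
  bind e := (d -> (Bool -> d))
step 2: unify d ~ b  [subst: {e:=(d -> (Bool -> d))} | 1 pending]
  bind d := b
step 3: unify (c -> (a -> a)) ~ b  [subst: {e:=(d -> (Bool -> d)), d:=b} | 0 pending]
  bind b := (c -> (a -> a))

Answer: b:=(c -> (a -> a)) d:=(c -> (a -> a)) e:=((c -> (a -> a)) -> (Bool -> (c -> (a -> a))))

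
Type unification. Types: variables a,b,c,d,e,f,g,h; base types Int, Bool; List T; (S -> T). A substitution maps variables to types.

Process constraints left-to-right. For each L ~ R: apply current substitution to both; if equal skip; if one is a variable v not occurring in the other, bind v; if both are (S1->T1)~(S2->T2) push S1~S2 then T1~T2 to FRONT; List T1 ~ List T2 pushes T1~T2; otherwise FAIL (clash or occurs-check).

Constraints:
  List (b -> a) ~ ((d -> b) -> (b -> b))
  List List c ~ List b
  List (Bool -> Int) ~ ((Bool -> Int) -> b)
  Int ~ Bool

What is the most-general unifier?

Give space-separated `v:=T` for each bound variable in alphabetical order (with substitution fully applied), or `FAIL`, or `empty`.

Answer: FAIL

Derivation:
step 1: unify List (b -> a) ~ ((d -> b) -> (b -> b))  [subst: {-} | 3 pending]
  clash: List (b -> a) vs ((d -> b) -> (b -> b))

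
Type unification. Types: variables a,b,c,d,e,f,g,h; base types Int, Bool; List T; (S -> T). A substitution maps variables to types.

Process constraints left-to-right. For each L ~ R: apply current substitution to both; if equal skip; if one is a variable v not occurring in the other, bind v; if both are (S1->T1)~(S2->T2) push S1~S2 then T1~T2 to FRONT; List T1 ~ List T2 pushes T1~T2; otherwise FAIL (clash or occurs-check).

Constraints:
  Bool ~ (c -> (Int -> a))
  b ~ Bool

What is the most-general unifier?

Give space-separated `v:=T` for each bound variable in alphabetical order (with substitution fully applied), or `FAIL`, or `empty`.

step 1: unify Bool ~ (c -> (Int -> a))  [subst: {-} | 1 pending]
  clash: Bool vs (c -> (Int -> a))

Answer: FAIL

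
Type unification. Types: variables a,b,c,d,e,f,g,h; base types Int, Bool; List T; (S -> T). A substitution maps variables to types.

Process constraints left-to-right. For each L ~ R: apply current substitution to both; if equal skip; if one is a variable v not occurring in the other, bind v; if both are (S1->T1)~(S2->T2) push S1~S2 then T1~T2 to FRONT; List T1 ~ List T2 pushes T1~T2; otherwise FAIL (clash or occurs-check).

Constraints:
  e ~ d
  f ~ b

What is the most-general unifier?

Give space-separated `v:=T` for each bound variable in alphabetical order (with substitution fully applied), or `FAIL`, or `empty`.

step 1: unify e ~ d  [subst: {-} | 1 pending]
  bind e := d
step 2: unify f ~ b  [subst: {e:=d} | 0 pending]
  bind f := b

Answer: e:=d f:=b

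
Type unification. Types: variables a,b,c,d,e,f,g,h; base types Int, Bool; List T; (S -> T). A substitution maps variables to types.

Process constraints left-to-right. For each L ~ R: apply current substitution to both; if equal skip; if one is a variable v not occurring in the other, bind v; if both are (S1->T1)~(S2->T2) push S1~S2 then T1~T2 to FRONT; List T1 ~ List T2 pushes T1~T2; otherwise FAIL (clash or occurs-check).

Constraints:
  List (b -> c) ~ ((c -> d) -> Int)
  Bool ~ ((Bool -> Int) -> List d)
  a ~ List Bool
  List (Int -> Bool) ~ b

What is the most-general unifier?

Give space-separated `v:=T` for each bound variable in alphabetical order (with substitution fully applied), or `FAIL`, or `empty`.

Answer: FAIL

Derivation:
step 1: unify List (b -> c) ~ ((c -> d) -> Int)  [subst: {-} | 3 pending]
  clash: List (b -> c) vs ((c -> d) -> Int)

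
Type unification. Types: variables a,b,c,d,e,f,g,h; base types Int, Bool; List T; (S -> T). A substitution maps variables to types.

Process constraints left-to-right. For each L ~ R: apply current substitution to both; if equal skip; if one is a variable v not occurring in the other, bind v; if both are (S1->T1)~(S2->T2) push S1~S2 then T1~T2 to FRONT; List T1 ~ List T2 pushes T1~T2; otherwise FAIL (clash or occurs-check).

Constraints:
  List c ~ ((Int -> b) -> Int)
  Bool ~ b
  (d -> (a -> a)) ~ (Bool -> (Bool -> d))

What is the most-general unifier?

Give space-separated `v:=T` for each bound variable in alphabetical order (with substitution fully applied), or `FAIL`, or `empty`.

Answer: FAIL

Derivation:
step 1: unify List c ~ ((Int -> b) -> Int)  [subst: {-} | 2 pending]
  clash: List c vs ((Int -> b) -> Int)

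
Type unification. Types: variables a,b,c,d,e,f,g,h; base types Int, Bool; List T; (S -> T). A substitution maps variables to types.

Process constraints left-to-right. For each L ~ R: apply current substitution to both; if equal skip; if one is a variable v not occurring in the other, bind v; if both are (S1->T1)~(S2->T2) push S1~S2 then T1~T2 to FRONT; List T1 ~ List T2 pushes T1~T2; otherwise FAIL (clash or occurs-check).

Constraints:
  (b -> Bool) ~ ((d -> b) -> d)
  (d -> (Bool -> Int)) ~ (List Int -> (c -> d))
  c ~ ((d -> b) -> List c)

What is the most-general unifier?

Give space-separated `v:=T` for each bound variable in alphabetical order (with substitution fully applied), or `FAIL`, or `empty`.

Answer: FAIL

Derivation:
step 1: unify (b -> Bool) ~ ((d -> b) -> d)  [subst: {-} | 2 pending]
  -> decompose arrow: push b~(d -> b), Bool~d
step 2: unify b ~ (d -> b)  [subst: {-} | 3 pending]
  occurs-check fail: b in (d -> b)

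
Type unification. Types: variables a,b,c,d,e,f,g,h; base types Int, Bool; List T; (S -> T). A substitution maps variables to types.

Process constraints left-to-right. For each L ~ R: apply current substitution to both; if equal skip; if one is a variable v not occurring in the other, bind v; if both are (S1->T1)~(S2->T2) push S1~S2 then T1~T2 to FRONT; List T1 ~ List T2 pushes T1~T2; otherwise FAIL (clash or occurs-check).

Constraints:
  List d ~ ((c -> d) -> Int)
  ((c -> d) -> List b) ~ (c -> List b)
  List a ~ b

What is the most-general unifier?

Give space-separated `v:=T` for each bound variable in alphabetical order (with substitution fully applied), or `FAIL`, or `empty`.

step 1: unify List d ~ ((c -> d) -> Int)  [subst: {-} | 2 pending]
  clash: List d vs ((c -> d) -> Int)

Answer: FAIL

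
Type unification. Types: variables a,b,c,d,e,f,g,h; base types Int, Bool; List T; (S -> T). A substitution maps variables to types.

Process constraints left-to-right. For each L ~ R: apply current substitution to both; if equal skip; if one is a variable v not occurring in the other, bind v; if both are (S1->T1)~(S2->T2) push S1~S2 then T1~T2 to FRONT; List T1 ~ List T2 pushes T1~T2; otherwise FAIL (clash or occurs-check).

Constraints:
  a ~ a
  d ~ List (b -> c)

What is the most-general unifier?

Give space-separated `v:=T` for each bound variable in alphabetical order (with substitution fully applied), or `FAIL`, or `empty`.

step 1: unify a ~ a  [subst: {-} | 1 pending]
  -> identical, skip
step 2: unify d ~ List (b -> c)  [subst: {-} | 0 pending]
  bind d := List (b -> c)

Answer: d:=List (b -> c)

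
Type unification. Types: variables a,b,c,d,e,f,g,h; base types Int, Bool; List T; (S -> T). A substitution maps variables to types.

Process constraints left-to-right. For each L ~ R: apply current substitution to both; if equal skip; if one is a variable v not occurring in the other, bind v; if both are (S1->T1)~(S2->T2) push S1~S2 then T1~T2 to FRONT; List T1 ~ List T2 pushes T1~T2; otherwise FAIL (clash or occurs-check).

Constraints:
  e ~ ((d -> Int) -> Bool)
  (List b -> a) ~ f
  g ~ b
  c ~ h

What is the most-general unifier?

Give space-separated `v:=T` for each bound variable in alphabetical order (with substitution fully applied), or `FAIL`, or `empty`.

Answer: c:=h e:=((d -> Int) -> Bool) f:=(List b -> a) g:=b

Derivation:
step 1: unify e ~ ((d -> Int) -> Bool)  [subst: {-} | 3 pending]
  bind e := ((d -> Int) -> Bool)
step 2: unify (List b -> a) ~ f  [subst: {e:=((d -> Int) -> Bool)} | 2 pending]
  bind f := (List b -> a)
step 3: unify g ~ b  [subst: {e:=((d -> Int) -> Bool), f:=(List b -> a)} | 1 pending]
  bind g := b
step 4: unify c ~ h  [subst: {e:=((d -> Int) -> Bool), f:=(List b -> a), g:=b} | 0 pending]
  bind c := h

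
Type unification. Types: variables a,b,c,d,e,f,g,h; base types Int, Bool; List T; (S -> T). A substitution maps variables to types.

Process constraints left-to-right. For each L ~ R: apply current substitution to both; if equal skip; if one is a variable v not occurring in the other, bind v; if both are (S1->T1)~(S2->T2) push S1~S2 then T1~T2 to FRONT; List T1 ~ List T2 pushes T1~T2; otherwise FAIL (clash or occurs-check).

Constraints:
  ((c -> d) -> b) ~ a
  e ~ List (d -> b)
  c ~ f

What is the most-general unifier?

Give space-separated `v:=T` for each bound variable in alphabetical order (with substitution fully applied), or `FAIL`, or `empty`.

Answer: a:=((f -> d) -> b) c:=f e:=List (d -> b)

Derivation:
step 1: unify ((c -> d) -> b) ~ a  [subst: {-} | 2 pending]
  bind a := ((c -> d) -> b)
step 2: unify e ~ List (d -> b)  [subst: {a:=((c -> d) -> b)} | 1 pending]
  bind e := List (d -> b)
step 3: unify c ~ f  [subst: {a:=((c -> d) -> b), e:=List (d -> b)} | 0 pending]
  bind c := f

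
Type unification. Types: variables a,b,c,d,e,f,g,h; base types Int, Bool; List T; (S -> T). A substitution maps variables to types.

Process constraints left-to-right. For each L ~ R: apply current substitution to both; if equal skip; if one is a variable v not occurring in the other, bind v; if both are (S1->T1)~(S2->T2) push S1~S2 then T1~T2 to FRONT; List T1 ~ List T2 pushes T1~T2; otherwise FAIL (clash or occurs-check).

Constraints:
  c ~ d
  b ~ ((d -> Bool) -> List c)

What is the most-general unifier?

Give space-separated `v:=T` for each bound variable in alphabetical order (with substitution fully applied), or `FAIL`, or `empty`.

Answer: b:=((d -> Bool) -> List d) c:=d

Derivation:
step 1: unify c ~ d  [subst: {-} | 1 pending]
  bind c := d
step 2: unify b ~ ((d -> Bool) -> List d)  [subst: {c:=d} | 0 pending]
  bind b := ((d -> Bool) -> List d)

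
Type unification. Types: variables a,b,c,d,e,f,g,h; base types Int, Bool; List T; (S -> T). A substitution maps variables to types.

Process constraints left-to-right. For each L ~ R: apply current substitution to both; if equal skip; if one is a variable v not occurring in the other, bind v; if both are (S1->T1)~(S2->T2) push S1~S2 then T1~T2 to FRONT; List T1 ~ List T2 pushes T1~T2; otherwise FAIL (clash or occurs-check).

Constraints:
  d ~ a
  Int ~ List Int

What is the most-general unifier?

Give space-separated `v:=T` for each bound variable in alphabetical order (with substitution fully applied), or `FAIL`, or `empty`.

Answer: FAIL

Derivation:
step 1: unify d ~ a  [subst: {-} | 1 pending]
  bind d := a
step 2: unify Int ~ List Int  [subst: {d:=a} | 0 pending]
  clash: Int vs List Int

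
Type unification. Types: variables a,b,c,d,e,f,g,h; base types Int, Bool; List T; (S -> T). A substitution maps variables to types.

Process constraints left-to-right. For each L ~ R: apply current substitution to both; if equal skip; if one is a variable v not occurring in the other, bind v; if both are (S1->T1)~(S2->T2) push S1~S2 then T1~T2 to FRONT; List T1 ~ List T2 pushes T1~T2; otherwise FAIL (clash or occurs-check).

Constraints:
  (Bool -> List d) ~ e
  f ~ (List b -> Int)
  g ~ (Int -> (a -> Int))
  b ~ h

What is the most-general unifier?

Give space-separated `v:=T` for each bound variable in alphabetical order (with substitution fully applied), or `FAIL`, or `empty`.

step 1: unify (Bool -> List d) ~ e  [subst: {-} | 3 pending]
  bind e := (Bool -> List d)
step 2: unify f ~ (List b -> Int)  [subst: {e:=(Bool -> List d)} | 2 pending]
  bind f := (List b -> Int)
step 3: unify g ~ (Int -> (a -> Int))  [subst: {e:=(Bool -> List d), f:=(List b -> Int)} | 1 pending]
  bind g := (Int -> (a -> Int))
step 4: unify b ~ h  [subst: {e:=(Bool -> List d), f:=(List b -> Int), g:=(Int -> (a -> Int))} | 0 pending]
  bind b := h

Answer: b:=h e:=(Bool -> List d) f:=(List h -> Int) g:=(Int -> (a -> Int))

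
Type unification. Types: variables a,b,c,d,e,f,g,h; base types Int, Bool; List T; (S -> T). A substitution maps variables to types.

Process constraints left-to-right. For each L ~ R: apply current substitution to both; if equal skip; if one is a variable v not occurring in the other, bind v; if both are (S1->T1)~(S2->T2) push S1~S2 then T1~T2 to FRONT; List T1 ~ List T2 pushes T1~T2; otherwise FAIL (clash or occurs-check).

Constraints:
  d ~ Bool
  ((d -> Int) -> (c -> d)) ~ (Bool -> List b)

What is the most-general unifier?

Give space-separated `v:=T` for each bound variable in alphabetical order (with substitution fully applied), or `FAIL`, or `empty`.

step 1: unify d ~ Bool  [subst: {-} | 1 pending]
  bind d := Bool
step 2: unify ((Bool -> Int) -> (c -> Bool)) ~ (Bool -> List b)  [subst: {d:=Bool} | 0 pending]
  -> decompose arrow: push (Bool -> Int)~Bool, (c -> Bool)~List b
step 3: unify (Bool -> Int) ~ Bool  [subst: {d:=Bool} | 1 pending]
  clash: (Bool -> Int) vs Bool

Answer: FAIL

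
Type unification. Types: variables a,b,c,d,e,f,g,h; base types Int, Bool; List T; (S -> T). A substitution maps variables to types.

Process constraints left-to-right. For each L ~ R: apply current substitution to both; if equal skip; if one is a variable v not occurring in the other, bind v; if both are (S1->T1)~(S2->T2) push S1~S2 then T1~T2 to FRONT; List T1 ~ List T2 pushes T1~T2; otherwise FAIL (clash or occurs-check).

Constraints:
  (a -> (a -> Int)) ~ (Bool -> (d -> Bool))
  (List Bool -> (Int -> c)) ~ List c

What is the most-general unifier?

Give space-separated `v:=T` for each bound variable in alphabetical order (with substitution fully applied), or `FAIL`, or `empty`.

step 1: unify (a -> (a -> Int)) ~ (Bool -> (d -> Bool))  [subst: {-} | 1 pending]
  -> decompose arrow: push a~Bool, (a -> Int)~(d -> Bool)
step 2: unify a ~ Bool  [subst: {-} | 2 pending]
  bind a := Bool
step 3: unify (Bool -> Int) ~ (d -> Bool)  [subst: {a:=Bool} | 1 pending]
  -> decompose arrow: push Bool~d, Int~Bool
step 4: unify Bool ~ d  [subst: {a:=Bool} | 2 pending]
  bind d := Bool
step 5: unify Int ~ Bool  [subst: {a:=Bool, d:=Bool} | 1 pending]
  clash: Int vs Bool

Answer: FAIL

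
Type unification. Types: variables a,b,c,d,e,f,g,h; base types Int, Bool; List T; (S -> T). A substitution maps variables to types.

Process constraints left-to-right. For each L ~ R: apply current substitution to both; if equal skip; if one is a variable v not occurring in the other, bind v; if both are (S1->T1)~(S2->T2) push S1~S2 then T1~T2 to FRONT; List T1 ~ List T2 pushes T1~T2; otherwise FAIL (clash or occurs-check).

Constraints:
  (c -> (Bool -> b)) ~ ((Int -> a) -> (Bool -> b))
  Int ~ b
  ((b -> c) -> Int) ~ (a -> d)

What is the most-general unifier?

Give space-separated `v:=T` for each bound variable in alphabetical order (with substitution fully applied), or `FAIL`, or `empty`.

Answer: FAIL

Derivation:
step 1: unify (c -> (Bool -> b)) ~ ((Int -> a) -> (Bool -> b))  [subst: {-} | 2 pending]
  -> decompose arrow: push c~(Int -> a), (Bool -> b)~(Bool -> b)
step 2: unify c ~ (Int -> a)  [subst: {-} | 3 pending]
  bind c := (Int -> a)
step 3: unify (Bool -> b) ~ (Bool -> b)  [subst: {c:=(Int -> a)} | 2 pending]
  -> identical, skip
step 4: unify Int ~ b  [subst: {c:=(Int -> a)} | 1 pending]
  bind b := Int
step 5: unify ((Int -> (Int -> a)) -> Int) ~ (a -> d)  [subst: {c:=(Int -> a), b:=Int} | 0 pending]
  -> decompose arrow: push (Int -> (Int -> a))~a, Int~d
step 6: unify (Int -> (Int -> a)) ~ a  [subst: {c:=(Int -> a), b:=Int} | 1 pending]
  occurs-check fail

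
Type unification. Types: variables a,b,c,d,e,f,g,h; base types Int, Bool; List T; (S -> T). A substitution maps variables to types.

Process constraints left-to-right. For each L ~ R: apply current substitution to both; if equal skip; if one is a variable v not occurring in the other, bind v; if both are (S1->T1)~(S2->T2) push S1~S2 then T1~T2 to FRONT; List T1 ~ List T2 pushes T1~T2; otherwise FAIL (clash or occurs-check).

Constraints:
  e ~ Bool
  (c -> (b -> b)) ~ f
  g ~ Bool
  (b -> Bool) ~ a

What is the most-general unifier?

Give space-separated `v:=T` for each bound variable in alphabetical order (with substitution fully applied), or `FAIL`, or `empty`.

Answer: a:=(b -> Bool) e:=Bool f:=(c -> (b -> b)) g:=Bool

Derivation:
step 1: unify e ~ Bool  [subst: {-} | 3 pending]
  bind e := Bool
step 2: unify (c -> (b -> b)) ~ f  [subst: {e:=Bool} | 2 pending]
  bind f := (c -> (b -> b))
step 3: unify g ~ Bool  [subst: {e:=Bool, f:=(c -> (b -> b))} | 1 pending]
  bind g := Bool
step 4: unify (b -> Bool) ~ a  [subst: {e:=Bool, f:=(c -> (b -> b)), g:=Bool} | 0 pending]
  bind a := (b -> Bool)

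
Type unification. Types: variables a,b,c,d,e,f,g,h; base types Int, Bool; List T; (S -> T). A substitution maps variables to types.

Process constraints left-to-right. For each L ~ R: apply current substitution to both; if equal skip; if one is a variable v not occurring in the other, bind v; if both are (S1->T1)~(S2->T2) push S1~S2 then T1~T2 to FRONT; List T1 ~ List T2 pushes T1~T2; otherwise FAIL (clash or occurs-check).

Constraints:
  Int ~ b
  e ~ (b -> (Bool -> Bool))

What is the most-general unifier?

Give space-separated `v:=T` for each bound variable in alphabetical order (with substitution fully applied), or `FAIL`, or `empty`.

Answer: b:=Int e:=(Int -> (Bool -> Bool))

Derivation:
step 1: unify Int ~ b  [subst: {-} | 1 pending]
  bind b := Int
step 2: unify e ~ (Int -> (Bool -> Bool))  [subst: {b:=Int} | 0 pending]
  bind e := (Int -> (Bool -> Bool))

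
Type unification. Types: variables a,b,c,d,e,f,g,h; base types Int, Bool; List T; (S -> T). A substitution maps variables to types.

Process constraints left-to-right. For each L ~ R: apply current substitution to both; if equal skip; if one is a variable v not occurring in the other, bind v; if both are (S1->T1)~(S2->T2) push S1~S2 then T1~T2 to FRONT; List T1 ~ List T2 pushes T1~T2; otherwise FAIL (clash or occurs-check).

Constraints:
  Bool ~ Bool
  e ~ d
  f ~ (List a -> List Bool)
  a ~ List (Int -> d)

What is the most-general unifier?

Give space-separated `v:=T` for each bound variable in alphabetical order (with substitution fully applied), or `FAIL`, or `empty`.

step 1: unify Bool ~ Bool  [subst: {-} | 3 pending]
  -> identical, skip
step 2: unify e ~ d  [subst: {-} | 2 pending]
  bind e := d
step 3: unify f ~ (List a -> List Bool)  [subst: {e:=d} | 1 pending]
  bind f := (List a -> List Bool)
step 4: unify a ~ List (Int -> d)  [subst: {e:=d, f:=(List a -> List Bool)} | 0 pending]
  bind a := List (Int -> d)

Answer: a:=List (Int -> d) e:=d f:=(List List (Int -> d) -> List Bool)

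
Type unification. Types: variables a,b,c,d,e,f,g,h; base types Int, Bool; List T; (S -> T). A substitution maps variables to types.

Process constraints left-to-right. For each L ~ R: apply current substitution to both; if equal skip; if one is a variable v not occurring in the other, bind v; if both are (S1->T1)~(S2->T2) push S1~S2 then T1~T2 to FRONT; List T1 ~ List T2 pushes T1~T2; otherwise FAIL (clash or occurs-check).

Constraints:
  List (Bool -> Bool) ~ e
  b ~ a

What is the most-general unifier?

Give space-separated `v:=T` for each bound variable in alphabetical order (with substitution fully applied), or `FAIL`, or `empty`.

step 1: unify List (Bool -> Bool) ~ e  [subst: {-} | 1 pending]
  bind e := List (Bool -> Bool)
step 2: unify b ~ a  [subst: {e:=List (Bool -> Bool)} | 0 pending]
  bind b := a

Answer: b:=a e:=List (Bool -> Bool)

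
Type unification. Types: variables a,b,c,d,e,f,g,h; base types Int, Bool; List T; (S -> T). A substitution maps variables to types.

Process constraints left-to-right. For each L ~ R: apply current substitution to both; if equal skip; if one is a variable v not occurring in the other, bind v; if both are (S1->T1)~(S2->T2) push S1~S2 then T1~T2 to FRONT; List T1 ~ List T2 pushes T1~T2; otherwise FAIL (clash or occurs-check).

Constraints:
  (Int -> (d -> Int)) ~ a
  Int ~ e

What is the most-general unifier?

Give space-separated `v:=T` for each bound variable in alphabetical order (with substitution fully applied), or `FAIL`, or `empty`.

step 1: unify (Int -> (d -> Int)) ~ a  [subst: {-} | 1 pending]
  bind a := (Int -> (d -> Int))
step 2: unify Int ~ e  [subst: {a:=(Int -> (d -> Int))} | 0 pending]
  bind e := Int

Answer: a:=(Int -> (d -> Int)) e:=Int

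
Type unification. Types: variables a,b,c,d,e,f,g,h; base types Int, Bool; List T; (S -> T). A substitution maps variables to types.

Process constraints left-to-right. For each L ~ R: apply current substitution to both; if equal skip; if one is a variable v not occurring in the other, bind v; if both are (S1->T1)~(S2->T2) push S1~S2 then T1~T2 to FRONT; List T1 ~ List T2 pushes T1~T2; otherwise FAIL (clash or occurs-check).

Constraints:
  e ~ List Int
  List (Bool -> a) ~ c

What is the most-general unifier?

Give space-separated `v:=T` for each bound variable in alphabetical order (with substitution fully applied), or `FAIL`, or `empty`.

Answer: c:=List (Bool -> a) e:=List Int

Derivation:
step 1: unify e ~ List Int  [subst: {-} | 1 pending]
  bind e := List Int
step 2: unify List (Bool -> a) ~ c  [subst: {e:=List Int} | 0 pending]
  bind c := List (Bool -> a)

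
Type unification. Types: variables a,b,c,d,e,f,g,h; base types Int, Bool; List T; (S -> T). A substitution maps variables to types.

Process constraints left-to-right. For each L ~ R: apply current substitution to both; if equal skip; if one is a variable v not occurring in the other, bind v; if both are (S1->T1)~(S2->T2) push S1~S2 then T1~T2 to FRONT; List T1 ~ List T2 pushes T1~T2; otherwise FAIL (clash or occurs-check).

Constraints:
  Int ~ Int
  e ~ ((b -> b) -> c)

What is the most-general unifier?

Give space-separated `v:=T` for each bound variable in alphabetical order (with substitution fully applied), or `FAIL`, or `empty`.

step 1: unify Int ~ Int  [subst: {-} | 1 pending]
  -> identical, skip
step 2: unify e ~ ((b -> b) -> c)  [subst: {-} | 0 pending]
  bind e := ((b -> b) -> c)

Answer: e:=((b -> b) -> c)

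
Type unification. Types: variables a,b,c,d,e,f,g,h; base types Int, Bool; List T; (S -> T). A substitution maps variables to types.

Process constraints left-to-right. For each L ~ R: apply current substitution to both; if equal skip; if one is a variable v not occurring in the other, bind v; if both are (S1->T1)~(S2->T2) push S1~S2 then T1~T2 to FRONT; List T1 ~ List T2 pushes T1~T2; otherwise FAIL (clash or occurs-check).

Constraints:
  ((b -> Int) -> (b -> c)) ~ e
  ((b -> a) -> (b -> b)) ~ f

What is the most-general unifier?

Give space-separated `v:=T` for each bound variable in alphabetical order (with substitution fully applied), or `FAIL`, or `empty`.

Answer: e:=((b -> Int) -> (b -> c)) f:=((b -> a) -> (b -> b))

Derivation:
step 1: unify ((b -> Int) -> (b -> c)) ~ e  [subst: {-} | 1 pending]
  bind e := ((b -> Int) -> (b -> c))
step 2: unify ((b -> a) -> (b -> b)) ~ f  [subst: {e:=((b -> Int) -> (b -> c))} | 0 pending]
  bind f := ((b -> a) -> (b -> b))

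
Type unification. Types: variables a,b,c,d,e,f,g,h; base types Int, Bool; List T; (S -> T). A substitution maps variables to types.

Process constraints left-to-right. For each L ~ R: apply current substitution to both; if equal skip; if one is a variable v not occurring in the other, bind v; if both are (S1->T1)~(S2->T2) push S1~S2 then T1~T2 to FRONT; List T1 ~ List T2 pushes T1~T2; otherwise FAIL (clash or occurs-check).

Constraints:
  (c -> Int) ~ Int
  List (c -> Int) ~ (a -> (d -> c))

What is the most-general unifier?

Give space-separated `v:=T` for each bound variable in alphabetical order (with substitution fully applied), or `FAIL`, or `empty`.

Answer: FAIL

Derivation:
step 1: unify (c -> Int) ~ Int  [subst: {-} | 1 pending]
  clash: (c -> Int) vs Int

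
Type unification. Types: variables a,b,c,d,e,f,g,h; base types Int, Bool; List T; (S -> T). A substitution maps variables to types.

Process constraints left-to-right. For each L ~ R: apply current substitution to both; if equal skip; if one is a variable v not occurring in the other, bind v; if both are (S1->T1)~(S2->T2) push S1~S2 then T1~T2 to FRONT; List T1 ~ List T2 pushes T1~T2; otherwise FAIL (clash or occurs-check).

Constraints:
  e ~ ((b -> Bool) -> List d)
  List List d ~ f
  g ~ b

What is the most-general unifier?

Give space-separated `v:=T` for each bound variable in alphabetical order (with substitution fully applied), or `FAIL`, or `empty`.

Answer: e:=((b -> Bool) -> List d) f:=List List d g:=b

Derivation:
step 1: unify e ~ ((b -> Bool) -> List d)  [subst: {-} | 2 pending]
  bind e := ((b -> Bool) -> List d)
step 2: unify List List d ~ f  [subst: {e:=((b -> Bool) -> List d)} | 1 pending]
  bind f := List List d
step 3: unify g ~ b  [subst: {e:=((b -> Bool) -> List d), f:=List List d} | 0 pending]
  bind g := b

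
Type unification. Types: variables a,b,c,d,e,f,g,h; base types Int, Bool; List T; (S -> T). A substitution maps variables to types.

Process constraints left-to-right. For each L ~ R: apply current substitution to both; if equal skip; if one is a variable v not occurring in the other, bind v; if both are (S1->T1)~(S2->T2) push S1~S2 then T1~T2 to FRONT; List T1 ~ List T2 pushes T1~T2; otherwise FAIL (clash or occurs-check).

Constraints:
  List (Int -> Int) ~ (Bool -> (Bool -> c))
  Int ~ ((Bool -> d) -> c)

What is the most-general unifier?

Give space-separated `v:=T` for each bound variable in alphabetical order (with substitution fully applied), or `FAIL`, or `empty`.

step 1: unify List (Int -> Int) ~ (Bool -> (Bool -> c))  [subst: {-} | 1 pending]
  clash: List (Int -> Int) vs (Bool -> (Bool -> c))

Answer: FAIL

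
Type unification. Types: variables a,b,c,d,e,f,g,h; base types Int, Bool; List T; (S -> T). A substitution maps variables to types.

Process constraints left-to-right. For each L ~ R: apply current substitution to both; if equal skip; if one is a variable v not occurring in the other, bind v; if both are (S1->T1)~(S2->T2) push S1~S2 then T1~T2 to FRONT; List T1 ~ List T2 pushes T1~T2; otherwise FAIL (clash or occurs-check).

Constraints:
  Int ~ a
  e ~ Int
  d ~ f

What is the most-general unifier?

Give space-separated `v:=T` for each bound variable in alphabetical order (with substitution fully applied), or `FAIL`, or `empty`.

step 1: unify Int ~ a  [subst: {-} | 2 pending]
  bind a := Int
step 2: unify e ~ Int  [subst: {a:=Int} | 1 pending]
  bind e := Int
step 3: unify d ~ f  [subst: {a:=Int, e:=Int} | 0 pending]
  bind d := f

Answer: a:=Int d:=f e:=Int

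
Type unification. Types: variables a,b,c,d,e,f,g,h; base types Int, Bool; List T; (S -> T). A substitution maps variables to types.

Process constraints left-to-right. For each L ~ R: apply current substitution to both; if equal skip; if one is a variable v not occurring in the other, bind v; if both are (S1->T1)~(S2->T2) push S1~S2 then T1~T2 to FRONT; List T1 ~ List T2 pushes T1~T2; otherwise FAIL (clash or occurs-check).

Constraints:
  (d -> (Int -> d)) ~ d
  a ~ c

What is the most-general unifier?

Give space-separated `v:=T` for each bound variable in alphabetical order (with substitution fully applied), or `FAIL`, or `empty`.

Answer: FAIL

Derivation:
step 1: unify (d -> (Int -> d)) ~ d  [subst: {-} | 1 pending]
  occurs-check fail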